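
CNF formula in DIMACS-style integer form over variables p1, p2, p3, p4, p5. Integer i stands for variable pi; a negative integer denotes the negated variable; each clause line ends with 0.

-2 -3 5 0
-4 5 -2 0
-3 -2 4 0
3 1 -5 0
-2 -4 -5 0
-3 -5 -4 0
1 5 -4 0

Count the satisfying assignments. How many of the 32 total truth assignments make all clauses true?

Split on p5, then p4.
  p5=T, p4=T: remaining (p1,p2,p3) ∈ {(T,F,F)} — 1.
  p5=T, p4=F: remaining (p1,p2,p3) ∈ {(F,F,T); (T,F,F); (T,F,T); (T,T,F)} — 4.
  p5=F, p4=T: remaining (p1,p2,p3) ∈ {(T,F,F); (T,F,T)} — 2.
  p5=F, p4=F: p1 free; 3 ways for (p2,p3) × 2^1 = 6.
Total: 1 + 4 + 2 + 6 = 13.

13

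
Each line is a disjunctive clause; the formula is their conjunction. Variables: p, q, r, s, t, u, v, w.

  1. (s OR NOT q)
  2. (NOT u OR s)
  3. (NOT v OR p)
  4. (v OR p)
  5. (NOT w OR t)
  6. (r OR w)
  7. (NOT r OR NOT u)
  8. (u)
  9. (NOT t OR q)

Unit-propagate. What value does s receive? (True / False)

Unit clause (u) sets u = True.
(s OR NOT u) with u = True leaves only s, so s = True.

True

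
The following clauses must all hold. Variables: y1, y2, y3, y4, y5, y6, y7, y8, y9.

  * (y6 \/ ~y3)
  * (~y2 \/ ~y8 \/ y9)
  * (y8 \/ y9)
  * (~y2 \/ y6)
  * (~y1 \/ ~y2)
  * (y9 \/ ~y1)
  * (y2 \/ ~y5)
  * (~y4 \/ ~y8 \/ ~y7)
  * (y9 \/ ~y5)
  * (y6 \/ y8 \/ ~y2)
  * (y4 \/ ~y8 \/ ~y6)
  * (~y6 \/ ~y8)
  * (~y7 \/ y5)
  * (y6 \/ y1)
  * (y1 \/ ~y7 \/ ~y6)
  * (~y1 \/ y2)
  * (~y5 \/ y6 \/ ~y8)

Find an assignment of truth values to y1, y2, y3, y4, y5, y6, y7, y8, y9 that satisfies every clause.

y1=F, y2=F, y3=T, y4=T, y5=F, y6=T, y7=F, y8=F, y9=T

Check each clause:
  1. (y6 \/ ~y3) — y6 is true.
  2. (y9 \/ ~y8 \/ ~y2) — ~y8 is true.
  3. (y8 \/ y9) — y9 is true.
  4. (~y2 \/ y6) — y6 is true.
  5. (~y2 \/ ~y1) — ~y2 is true.
  6. (~y1 \/ y9) — y9 is true.
  7. (y2 \/ ~y5) — ~y5 is true.
  8. (~y8 \/ ~y4 \/ ~y7) — ~y8 is true.
  9. (~y5 \/ y9) — y9 is true.
  10. (y6 \/ y8 \/ ~y2) — y6 is true.
  11. (y4 \/ ~y6 \/ ~y8) — ~y8 is true.
  12. (~y8 \/ ~y6) — ~y8 is true.
  13. (~y7 \/ y5) — ~y7 is true.
  14. (y6 \/ y1) — y6 is true.
  15. (~y7 \/ ~y6 \/ y1) — ~y7 is true.
  16. (y2 \/ ~y1) — ~y1 is true.
  17. (y6 \/ ~y8 \/ ~y5) — ~y8 is true.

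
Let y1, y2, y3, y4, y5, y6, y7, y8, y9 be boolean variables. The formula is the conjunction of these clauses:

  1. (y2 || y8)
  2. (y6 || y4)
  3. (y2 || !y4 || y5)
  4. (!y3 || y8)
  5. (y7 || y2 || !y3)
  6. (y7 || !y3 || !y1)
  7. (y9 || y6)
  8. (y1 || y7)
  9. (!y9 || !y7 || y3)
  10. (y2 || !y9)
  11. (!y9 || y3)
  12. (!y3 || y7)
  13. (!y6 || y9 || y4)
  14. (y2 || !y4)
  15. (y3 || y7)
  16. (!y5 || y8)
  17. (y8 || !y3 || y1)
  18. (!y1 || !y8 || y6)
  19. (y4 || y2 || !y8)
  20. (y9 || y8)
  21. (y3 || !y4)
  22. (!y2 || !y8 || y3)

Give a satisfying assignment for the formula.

y1 = F, y2 = T, y3 = T, y4 = F, y5 = T, y6 = T, y7 = T, y8 = T, y9 = T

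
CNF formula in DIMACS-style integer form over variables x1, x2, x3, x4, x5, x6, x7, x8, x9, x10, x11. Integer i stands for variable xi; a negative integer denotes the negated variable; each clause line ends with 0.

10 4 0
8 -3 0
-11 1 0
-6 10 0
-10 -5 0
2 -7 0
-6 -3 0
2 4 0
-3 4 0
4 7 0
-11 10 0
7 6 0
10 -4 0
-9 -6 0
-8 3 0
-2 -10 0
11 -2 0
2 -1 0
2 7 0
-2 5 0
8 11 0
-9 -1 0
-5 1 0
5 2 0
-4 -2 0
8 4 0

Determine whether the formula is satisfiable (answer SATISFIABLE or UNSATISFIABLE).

UNSATISFIABLE

x2 = True:
  propagation gives x10=False, x4=True; an empty clause results — contradiction.
x2 = False:
  propagation gives x7=False; an empty clause results — contradiction.
Every branch closes, so no satisfying assignment exists.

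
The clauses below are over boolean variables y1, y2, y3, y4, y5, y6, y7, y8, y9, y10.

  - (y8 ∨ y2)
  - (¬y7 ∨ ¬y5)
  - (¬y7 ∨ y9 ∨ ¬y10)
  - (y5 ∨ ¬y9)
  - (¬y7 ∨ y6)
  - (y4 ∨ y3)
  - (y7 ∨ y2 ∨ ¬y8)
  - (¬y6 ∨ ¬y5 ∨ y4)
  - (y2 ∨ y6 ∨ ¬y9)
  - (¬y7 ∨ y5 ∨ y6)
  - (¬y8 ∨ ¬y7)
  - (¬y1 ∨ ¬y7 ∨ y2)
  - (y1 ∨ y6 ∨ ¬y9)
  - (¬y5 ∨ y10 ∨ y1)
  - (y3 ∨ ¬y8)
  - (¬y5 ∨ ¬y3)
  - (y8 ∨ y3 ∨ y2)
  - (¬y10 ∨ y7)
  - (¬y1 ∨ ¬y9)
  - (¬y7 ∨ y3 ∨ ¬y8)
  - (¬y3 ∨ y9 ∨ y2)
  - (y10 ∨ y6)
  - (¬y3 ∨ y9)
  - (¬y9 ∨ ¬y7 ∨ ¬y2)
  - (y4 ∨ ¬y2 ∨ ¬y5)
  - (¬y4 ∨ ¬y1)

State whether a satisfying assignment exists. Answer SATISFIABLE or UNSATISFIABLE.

SATISFIABLE

Try y1 = False.
For the remaining variables, y2 = True, y3 = False, y4 = True, y5 = False, y6 = True, y7 = True, y8 = False, y9 = False, y10 = False works.
Every clause has at least one true literal under this assignment.
So y1=F, y2=T, y3=F, y4=T, y5=F, y6=T, y7=T, y8=F, y9=F, y10=F is a satisfying assignment.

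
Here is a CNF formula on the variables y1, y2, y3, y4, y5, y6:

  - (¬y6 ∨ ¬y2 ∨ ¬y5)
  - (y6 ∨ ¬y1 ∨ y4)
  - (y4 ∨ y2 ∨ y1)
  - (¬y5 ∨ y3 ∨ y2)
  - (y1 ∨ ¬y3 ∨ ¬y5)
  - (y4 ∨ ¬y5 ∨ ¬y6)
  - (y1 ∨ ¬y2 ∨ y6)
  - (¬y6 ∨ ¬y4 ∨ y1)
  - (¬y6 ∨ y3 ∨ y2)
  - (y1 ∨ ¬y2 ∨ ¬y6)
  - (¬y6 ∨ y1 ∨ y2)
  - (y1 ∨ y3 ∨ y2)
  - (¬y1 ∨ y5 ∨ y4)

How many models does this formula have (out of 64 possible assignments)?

12

Case analysis on y1 and y2:
  y1=1, y2=1: y3 free; 3 ways for (y4,y5,y6) × 2^1 = 6.
  y1=1, y2=0: 5 of the 16 assignments to (y3,y4,y5,y6) work.
  y1=0, y2=1: a clause becomes empty — 0.
  y1=0, y2=0: remaining (y3,y4,y5,y6) ∈ {(1,1,0,0)} — 1.
Total: 6 + 5 + 0 + 1 = 12.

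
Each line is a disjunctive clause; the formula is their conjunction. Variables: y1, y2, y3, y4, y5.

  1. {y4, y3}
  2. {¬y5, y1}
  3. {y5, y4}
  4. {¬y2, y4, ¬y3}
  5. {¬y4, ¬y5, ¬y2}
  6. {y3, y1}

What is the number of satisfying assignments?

Case analysis on y4 and y3:
  y4=1, y3=1: 5 of the 8 assignments to (y1,y2,y5) work.
  y4=1, y3=0: remaining (y1,y2,y5) ∈ {(1,0,0); (1,0,1); (1,1,0)} — 3.
  y4=0, y3=1: remaining (y1,y2,y5) ∈ {(1,0,1)} — 1.
  y4=0, y3=0: a clause becomes empty — 0.
Total: 5 + 3 + 1 + 0 = 9.

9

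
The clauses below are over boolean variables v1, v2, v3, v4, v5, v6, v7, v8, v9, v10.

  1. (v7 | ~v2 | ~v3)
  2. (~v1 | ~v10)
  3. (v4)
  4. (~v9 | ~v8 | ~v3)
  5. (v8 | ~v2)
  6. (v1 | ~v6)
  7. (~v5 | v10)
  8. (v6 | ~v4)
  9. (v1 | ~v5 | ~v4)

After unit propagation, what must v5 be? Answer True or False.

False

(v4) is a unit clause: v4 = True.
(~v4 | v6): since v4 = True, the clause reduces to (v6). v6 = True.
(v1 | ~v6): since v6 = True, the clause reduces to (v1). v1 = True.
(~v1 | ~v10) with v1 = True leaves only ~v10, so v10 = False.
From (v10 | ~v5) and v10 = False: v5 = False.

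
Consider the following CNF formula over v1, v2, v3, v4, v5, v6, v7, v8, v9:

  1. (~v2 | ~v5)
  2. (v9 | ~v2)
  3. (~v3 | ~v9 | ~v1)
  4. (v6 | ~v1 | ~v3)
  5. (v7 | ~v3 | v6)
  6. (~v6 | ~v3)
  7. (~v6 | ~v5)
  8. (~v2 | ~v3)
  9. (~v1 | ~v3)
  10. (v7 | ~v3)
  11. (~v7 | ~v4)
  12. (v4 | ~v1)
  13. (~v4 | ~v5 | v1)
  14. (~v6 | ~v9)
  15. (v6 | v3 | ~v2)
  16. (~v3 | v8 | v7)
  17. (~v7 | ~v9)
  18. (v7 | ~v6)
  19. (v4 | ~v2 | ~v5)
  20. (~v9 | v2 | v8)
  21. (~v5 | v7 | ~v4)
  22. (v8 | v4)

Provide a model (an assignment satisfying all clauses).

v1=False, v2=False, v3=True, v4=False, v5=True, v6=False, v7=True, v8=True, v9=False

Pure literal: v8 appears only positively; assign v8 = True.
Try v1 = False.
Set v2 = False and propagate.
Branch on v3: take v3 = True.
  then v6 is forced to False.
  then v7 is forced to True.
  then v4 is forced to False.
  then v9 is forced to False.
v5 is now unconstrained; take v5 = True.
Check each clause:
  1. (~v2 | ~v5) — ~v2 is true.
  2. (~v2 | v9) — ~v2 is true.
  3. (~v9 | ~v3 | ~v1) — ~v1 is true.
  4. (v6 | ~v1 | ~v3) — ~v1 is true.
  5. (~v3 | v6 | v7) — v7 is true.
  6. (~v3 | ~v6) — ~v6 is true.
  7. (~v5 | ~v6) — ~v6 is true.
  8. (~v2 | ~v3) — ~v2 is true.
  9. (~v3 | ~v1) — ~v1 is true.
  10. (v7 | ~v3) — v7 is true.
  11. (~v4 | ~v7) — ~v4 is true.
  12. (v4 | ~v1) — ~v1 is true.
  13. (~v4 | v1 | ~v5) — ~v4 is true.
  14. (~v9 | ~v6) — ~v6 is true.
  15. (v3 | v6 | ~v2) — v3 is true.
  16. (v8 | v7 | ~v3) — v8 is true.
  17. (~v9 | ~v7) — ~v9 is true.
  18. (v7 | ~v6) — ~v6 is true.
  19. (~v5 | ~v2 | v4) — ~v2 is true.
  20. (v8 | ~v9 | v2) — v8 is true.
  21. (~v5 | ~v4 | v7) — ~v4 is true.
  22. (v8 | v4) — v8 is true.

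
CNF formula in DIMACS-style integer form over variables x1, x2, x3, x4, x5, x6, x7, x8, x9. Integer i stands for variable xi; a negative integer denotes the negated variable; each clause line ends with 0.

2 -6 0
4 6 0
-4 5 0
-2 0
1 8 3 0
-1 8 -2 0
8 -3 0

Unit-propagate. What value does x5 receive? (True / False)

True

(~x2) is a unit clause: x2 = False.
From (x2 | ~x6) and x2 = False: x6 = False.
(x6 | x4) with x6 = False leaves only x4, so x4 = True.
In (~x4 | x5), ~x4 is now false; x5 must hold, so x5 = True.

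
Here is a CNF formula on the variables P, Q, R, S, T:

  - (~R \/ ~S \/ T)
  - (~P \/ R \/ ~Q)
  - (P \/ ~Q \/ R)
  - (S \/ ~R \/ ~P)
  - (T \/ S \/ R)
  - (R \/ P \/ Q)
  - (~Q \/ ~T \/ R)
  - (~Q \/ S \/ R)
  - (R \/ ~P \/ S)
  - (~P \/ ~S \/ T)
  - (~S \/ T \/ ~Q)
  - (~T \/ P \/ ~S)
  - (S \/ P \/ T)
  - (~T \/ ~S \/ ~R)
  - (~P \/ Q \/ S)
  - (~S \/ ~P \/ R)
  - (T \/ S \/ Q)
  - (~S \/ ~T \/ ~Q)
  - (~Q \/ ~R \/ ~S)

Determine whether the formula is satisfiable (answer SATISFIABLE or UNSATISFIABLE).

SATISFIABLE

Set P = False and propagate.
The remaining clauses are satisfied by Q = False, R = True, S = False, T = True.
Every clause has at least one true literal under this assignment.
So P=0  Q=0  R=1  S=0  T=1 is a satisfying assignment.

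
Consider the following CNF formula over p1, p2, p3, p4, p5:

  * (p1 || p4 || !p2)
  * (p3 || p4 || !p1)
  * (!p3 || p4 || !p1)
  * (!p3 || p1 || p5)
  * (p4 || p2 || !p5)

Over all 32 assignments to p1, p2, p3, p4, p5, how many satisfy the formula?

Split on p1, then p4.
  p1=1, p4=1: p2, p3, p5 free → 2^3 = 8.
  p1=1, p4=0: a clause becomes empty — 0.
  p1=0, p4=1: p2 free; 3 ways for (p3,p5) × 2^1 = 6.
  p1=0, p4=0: remaining (p2,p3,p5) ∈ {(0,0,0)} — 1.
Total: 8 + 0 + 6 + 1 = 15.

15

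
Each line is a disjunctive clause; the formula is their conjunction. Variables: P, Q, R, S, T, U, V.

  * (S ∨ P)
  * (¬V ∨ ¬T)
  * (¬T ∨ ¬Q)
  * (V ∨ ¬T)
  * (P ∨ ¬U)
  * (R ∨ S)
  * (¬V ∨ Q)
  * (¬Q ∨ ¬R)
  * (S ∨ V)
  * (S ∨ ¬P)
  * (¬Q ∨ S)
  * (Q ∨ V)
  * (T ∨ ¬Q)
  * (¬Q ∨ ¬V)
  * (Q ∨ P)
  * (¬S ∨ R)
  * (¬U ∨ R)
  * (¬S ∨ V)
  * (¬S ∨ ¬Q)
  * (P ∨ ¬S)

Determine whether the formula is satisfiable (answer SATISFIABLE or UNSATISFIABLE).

UNSATISFIABLE

Q = True:
  propagation gives T=False; an empty clause results — contradiction.
Q = False:
  propagation gives V=False; an empty clause results — contradiction.
Every branch closes, so no satisfying assignment exists.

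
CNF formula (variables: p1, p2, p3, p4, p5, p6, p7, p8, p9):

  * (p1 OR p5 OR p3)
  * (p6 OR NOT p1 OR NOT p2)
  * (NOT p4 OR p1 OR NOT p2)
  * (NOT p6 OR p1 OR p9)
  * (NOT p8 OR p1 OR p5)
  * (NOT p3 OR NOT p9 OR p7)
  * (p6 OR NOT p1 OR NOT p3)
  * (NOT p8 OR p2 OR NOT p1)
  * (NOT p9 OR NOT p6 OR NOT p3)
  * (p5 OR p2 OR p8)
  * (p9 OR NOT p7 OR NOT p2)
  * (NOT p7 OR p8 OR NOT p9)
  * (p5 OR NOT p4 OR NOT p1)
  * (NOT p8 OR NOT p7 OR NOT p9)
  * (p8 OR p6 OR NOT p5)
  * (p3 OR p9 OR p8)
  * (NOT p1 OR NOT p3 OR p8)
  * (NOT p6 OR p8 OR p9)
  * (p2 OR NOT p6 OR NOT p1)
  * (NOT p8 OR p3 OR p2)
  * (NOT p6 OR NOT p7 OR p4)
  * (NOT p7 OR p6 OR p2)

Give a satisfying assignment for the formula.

p1=T  p2=T  p3=T  p4=F  p5=T  p6=T  p7=F  p8=T  p9=F

Try p1 = True.
Set p2 = True and propagate.
  then p6 is forced to True.
Branch on p3: take p3 = True.
  then p9 is forced to False.
  then p7 is forced to False.
  then p8 is forced to True.
For the remaining variables, p4 = False, p5 = True works.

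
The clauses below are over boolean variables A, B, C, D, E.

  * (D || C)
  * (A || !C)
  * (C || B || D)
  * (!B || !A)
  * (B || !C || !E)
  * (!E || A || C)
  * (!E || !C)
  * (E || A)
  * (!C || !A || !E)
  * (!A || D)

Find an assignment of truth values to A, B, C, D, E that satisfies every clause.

A = True, B = False, C = True, D = True, E = False

Check each clause:
  1. (D || C) — C is true.
  2. (A || !C) — A is true.
  3. (D || B || C) — C is true.
  4. (!B || !A) — !B is true.
  5. (!E || B || !C) — !E is true.
  6. (!E || C || A) — A is true.
  7. (!C || !E) — !E is true.
  8. (E || A) — A is true.
  9. (!C || !E || !A) — !E is true.
  10. (D || !A) — D is true.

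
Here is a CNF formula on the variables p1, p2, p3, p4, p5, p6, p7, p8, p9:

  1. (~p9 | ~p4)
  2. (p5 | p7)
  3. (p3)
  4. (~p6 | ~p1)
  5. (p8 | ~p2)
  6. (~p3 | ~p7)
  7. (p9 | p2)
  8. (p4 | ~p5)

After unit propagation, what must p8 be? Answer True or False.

(p3) is a unit clause: p3 = True.
From (~p3 | ~p7) and p3 = True: p7 = False.
(p5 | p7) with p7 = False leaves only p5, so p5 = True.
In (p4 | ~p5), ~p5 is now false; p4 must hold, so p4 = True.
(~p4 | ~p9): since p4 = True, the clause reduces to (~p9). p9 = False.
(p2 | p9) with p9 = False leaves only p2, so p2 = True.
In (~p2 | p8), ~p2 is now false; p8 must hold, so p8 = True.

True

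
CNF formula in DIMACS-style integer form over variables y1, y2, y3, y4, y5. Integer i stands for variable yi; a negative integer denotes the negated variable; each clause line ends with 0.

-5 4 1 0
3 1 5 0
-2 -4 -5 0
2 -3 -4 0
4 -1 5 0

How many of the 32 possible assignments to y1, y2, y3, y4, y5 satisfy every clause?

12

Split on y4, then y5.
  y4=1, y5=1: remaining (y1,y2,y3) ∈ {(0,0,0); (1,0,0)} — 2.
  y4=1, y5=0: remaining (y1,y2,y3) ∈ {(0,1,1); (1,0,0); (1,1,0); (1,1,1)} — 4.
  y4=0, y5=1: remaining (y1,y2,y3) ∈ {(1,0,0); (1,0,1); (1,1,0); (1,1,1)} — 4.
  y4=0, y5=0: remaining (y1,y2,y3) ∈ {(0,0,1); (0,1,1)} — 2.
Total: 2 + 4 + 4 + 2 = 12.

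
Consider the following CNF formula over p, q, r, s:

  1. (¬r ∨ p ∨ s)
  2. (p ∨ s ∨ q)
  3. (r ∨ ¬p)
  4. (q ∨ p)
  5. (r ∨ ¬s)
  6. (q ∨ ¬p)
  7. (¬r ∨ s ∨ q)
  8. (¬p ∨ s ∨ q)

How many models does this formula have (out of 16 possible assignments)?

The models are:
  p=0 q=1 r=0 s=0
  p=0 q=1 r=1 s=1
  p=1 q=1 r=1 s=0
  p=1 q=1 r=1 s=1
That's 4 in total.

4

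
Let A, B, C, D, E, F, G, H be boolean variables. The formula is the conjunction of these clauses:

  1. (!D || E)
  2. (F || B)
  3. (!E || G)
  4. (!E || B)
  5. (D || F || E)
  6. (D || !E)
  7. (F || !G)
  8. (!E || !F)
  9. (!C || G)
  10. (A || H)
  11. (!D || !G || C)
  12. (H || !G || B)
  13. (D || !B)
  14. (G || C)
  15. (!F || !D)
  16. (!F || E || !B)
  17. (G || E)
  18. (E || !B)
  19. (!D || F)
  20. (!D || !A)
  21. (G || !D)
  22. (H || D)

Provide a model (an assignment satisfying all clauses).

A = T, B = F, C = T, D = F, E = F, F = T, G = T, H = T

Check each clause:
  1. (E || !D) — !D is true.
  2. (B || F) — F is true.
  3. (G || !E) — !E is true.
  4. (!E || B) — !E is true.
  5. (D || E || F) — F is true.
  6. (D || !E) — !E is true.
  7. (!G || F) — F is true.
  8. (!E || !F) — !E is true.
  9. (!C || G) — G is true.
  10. (H || A) — H is true.
  11. (!G || C || !D) — C is true.
  12. (!G || H || B) — H is true.
  13. (D || !B) — !B is true.
  14. (G || C) — C is true.
  15. (!F || !D) — !D is true.
  16. (E || !F || !B) — !B is true.
  17. (G || E) — G is true.
  18. (E || !B) — !B is true.
  19. (!D || F) — !D is true.
  20. (!A || !D) — !D is true.
  21. (!D || G) — !D is true.
  22. (H || D) — H is true.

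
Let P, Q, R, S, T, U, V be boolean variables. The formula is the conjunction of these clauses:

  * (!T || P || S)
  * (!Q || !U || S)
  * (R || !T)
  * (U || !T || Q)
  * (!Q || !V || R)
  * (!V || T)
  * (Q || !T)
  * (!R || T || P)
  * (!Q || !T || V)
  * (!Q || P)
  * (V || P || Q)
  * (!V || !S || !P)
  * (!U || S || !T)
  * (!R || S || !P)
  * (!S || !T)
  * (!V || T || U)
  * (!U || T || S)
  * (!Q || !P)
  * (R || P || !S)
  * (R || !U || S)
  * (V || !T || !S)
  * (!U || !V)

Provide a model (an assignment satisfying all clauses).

P = True, Q = False, R = False, S = True, T = False, U = True, V = False

Try P = True.
  then Q is forced to False.
  then T is forced to False.
  then V is forced to False.
The remaining clauses are satisfied by R = False, S = True, U = True.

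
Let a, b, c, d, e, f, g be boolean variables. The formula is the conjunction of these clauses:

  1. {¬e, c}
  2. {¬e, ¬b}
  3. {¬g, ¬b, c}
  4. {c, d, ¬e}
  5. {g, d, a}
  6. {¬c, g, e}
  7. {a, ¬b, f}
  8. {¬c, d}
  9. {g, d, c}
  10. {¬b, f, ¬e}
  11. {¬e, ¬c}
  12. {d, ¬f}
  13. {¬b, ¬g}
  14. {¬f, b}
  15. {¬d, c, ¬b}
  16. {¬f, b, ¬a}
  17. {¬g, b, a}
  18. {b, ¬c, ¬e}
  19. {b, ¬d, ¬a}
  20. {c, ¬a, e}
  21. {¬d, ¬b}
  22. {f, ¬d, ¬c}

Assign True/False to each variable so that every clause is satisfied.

a=False, b=False, c=False, d=True, e=False, f=False, g=False

Branch on a: take a = False.
The remaining clauses are satisfied by b = False, c = False, d = True, e = False, f = False, g = False.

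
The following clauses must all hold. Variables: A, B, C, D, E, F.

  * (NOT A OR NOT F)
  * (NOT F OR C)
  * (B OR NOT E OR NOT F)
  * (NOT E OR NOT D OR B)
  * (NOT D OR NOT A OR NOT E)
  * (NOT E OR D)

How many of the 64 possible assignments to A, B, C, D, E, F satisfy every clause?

23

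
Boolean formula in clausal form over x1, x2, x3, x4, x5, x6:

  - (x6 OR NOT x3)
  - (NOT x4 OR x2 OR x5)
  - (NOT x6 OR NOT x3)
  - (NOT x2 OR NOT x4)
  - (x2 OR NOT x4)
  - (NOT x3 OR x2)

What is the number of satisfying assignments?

16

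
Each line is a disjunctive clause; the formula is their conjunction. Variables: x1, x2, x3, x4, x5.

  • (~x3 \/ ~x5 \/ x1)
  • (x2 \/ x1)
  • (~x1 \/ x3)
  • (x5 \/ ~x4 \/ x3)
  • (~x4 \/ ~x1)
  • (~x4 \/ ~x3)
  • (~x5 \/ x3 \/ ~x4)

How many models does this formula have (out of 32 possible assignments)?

7

The models are:
  x1=0 x2=1 x3=0 x4=0 x5=0
  x1=0 x2=1 x3=0 x4=0 x5=1
  x1=0 x2=1 x3=1 x4=0 x5=0
  x1=1 x2=0 x3=1 x4=0 x5=0
  x1=1 x2=0 x3=1 x4=0 x5=1
  x1=1 x2=1 x3=1 x4=0 x5=0
  x1=1 x2=1 x3=1 x4=0 x5=1
That's 7 in total.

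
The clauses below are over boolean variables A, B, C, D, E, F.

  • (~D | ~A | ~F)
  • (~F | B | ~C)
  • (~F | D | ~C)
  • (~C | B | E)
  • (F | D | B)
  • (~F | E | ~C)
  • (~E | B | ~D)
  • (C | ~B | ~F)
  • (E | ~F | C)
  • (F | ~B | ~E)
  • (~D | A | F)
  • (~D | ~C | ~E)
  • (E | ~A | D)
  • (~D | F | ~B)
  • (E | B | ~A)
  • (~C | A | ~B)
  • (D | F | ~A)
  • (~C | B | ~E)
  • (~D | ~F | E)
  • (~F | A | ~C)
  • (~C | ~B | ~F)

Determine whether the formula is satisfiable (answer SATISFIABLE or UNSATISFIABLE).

Set A = True and propagate.
Branch on B: take B = False.
  then E is forced to True.
  then D is forced to False.
  then F is forced to True.
  then C is forced to False.
Every clause has at least one true literal under this assignment.
So A = T  B = F  C = F  D = F  E = T  F = T is a satisfying assignment.

SATISFIABLE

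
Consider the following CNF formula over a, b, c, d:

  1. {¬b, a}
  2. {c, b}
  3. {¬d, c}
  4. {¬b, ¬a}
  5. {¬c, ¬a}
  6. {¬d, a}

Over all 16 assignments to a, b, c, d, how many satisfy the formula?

1

Satisfying assignments:
  a=F b=F c=T d=F
That's 1 in total.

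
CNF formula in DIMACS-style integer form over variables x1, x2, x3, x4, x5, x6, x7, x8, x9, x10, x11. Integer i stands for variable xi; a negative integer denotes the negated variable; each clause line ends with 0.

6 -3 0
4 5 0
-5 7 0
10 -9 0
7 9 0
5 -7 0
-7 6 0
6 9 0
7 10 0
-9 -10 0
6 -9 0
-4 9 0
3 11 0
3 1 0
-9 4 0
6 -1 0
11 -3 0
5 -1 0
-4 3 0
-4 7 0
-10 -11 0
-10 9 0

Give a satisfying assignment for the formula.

x1 = T, x2 = T, x3 = T, x4 = F, x5 = T, x6 = T, x7 = T, x8 = F, x9 = F, x10 = F, x11 = T

Check each clause:
  1. (x6 ∨ ¬x3) — x6 is true.
  2. (x4 ∨ x5) — x5 is true.
  3. (x7 ∨ ¬x5) — x7 is true.
  4. (x10 ∨ ¬x9) — ¬x9 is true.
  5. (x7 ∨ x9) — x7 is true.
  6. (x5 ∨ ¬x7) — x5 is true.
  7. (x6 ∨ ¬x7) — x6 is true.
  8. (x6 ∨ x9) — x6 is true.
  9. (x7 ∨ x10) — x7 is true.
  10. (¬x9 ∨ ¬x10) — ¬x10 is true.
  11. (x6 ∨ ¬x9) — x6 is true.
  12. (x9 ∨ ¬x4) — ¬x4 is true.
  13. (x3 ∨ x11) — x3 is true.
  14. (x1 ∨ x3) — x1 is true.
  15. (x4 ∨ ¬x9) — ¬x9 is true.
  16. (x6 ∨ ¬x1) — x6 is true.
  17. (¬x3 ∨ x11) — x11 is true.
  18. (¬x1 ∨ x5) — x5 is true.
  19. (x3 ∨ ¬x4) — x3 is true.
  20. (x7 ∨ ¬x4) — ¬x4 is true.
  21. (¬x10 ∨ ¬x11) — ¬x10 is true.
  22. (x9 ∨ ¬x10) — ¬x10 is true.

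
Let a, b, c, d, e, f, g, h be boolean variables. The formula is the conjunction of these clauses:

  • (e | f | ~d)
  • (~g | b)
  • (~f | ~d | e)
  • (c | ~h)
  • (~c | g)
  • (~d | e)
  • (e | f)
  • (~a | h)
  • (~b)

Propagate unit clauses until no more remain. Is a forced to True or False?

False

(~b) is a unit clause: b = False.
(b | ~g) with b = False leaves only ~g, so g = False.
(~c | g): since g = False, the clause reduces to (~c). c = False.
(~h | c): since c = False, the clause reduces to (~h). h = False.
From (h | ~a) and h = False: a = False.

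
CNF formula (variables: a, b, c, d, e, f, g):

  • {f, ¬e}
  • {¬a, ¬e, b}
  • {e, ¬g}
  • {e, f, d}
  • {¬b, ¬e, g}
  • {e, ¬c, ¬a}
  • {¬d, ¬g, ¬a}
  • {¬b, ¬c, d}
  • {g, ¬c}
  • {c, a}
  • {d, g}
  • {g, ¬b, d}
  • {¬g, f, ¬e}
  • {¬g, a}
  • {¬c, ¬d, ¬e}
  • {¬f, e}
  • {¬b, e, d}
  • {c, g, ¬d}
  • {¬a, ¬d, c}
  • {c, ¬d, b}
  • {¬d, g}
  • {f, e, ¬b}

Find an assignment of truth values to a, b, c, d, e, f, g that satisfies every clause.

Try a = True.
For the remaining variables, b = True, c = False, d = False, e = True, f = True, g = True works.
Every clause has at least one true literal under this assignment.

a=T  b=T  c=F  d=F  e=T  f=T  g=T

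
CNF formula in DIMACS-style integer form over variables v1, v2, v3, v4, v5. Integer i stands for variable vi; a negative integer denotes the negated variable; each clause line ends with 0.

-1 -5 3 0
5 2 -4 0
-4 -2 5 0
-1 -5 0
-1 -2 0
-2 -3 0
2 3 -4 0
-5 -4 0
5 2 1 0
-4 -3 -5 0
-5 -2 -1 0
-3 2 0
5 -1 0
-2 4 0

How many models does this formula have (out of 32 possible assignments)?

1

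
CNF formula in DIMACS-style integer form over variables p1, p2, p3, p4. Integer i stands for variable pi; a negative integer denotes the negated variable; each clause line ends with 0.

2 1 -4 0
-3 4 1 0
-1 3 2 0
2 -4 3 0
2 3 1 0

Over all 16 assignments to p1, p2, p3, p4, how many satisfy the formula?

9

Split on p1, then p2.
  p1=1, p2=1: remaining (p3,p4) ∈ {(0,0); (0,1); (1,0); (1,1)} — 4.
  p1=1, p2=0: remaining (p3,p4) ∈ {(1,0); (1,1)} — 2.
  p1=0, p2=1: remaining (p3,p4) ∈ {(0,0); (0,1); (1,1)} — 3.
  p1=0, p2=0: a clause becomes empty — 0.
Total: 4 + 2 + 3 + 0 = 9.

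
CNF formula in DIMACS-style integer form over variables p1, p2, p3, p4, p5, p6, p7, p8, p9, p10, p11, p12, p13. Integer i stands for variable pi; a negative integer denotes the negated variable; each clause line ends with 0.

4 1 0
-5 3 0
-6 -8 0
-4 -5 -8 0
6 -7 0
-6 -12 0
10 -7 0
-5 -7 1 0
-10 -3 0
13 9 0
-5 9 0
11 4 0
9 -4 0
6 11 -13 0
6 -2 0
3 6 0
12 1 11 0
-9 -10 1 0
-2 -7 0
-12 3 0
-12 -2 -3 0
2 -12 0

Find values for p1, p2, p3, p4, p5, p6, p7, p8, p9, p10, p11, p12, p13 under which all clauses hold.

p1=True  p2=True  p3=True  p4=False  p5=False  p6=True  p7=False  p8=False  p9=True  p10=False  p11=True  p12=False  p13=True

Check each clause:
  1. (p1 OR p4) — p1 is true.
  2. (NOT p5 OR p3) — p3 is true.
  3. (NOT p6 OR NOT p8) — NOT p8 is true.
  4. (NOT p5 OR NOT p8 OR NOT p4) — NOT p8 is true.
  5. (NOT p7 OR p6) — NOT p7 is true.
  6. (NOT p6 OR NOT p12) — NOT p12 is true.
  7. (p10 OR NOT p7) — NOT p7 is true.
  8. (NOT p5 OR NOT p7 OR p1) — p1 is true.
  9. (NOT p3 OR NOT p10) — NOT p10 is true.
  10. (p13 OR p9) — p9 is true.
  11. (NOT p5 OR p9) — p9 is true.
  12. (p11 OR p4) — p11 is true.
  13. (p9 OR NOT p4) — p9 is true.
  14. (p6 OR p11 OR NOT p13) — p11 is true.
  15. (NOT p2 OR p6) — p6 is true.
  16. (p6 OR p3) — p3 is true.
  17. (p11 OR p12 OR p1) — p1 is true.
  18. (NOT p10 OR NOT p9 OR p1) — p1 is true.
  19. (NOT p2 OR NOT p7) — NOT p7 is true.
  20. (NOT p12 OR p3) — p3 is true.
  21. (NOT p12 OR NOT p2 OR NOT p3) — NOT p12 is true.
  22. (NOT p12 OR p2) — p2 is true.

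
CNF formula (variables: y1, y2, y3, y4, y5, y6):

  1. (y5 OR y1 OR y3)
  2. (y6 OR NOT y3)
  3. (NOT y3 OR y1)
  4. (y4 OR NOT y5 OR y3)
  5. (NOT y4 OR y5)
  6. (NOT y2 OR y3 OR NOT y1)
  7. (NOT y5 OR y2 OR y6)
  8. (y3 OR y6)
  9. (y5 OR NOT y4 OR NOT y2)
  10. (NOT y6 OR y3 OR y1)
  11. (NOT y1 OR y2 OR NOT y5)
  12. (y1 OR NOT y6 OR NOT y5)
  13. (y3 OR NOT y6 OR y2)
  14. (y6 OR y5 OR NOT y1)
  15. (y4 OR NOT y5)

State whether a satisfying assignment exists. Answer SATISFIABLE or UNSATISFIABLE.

SATISFIABLE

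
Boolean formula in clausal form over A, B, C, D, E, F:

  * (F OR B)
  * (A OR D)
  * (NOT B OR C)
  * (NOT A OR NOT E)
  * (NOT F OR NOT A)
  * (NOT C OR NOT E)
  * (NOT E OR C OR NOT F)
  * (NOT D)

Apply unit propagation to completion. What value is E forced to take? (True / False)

False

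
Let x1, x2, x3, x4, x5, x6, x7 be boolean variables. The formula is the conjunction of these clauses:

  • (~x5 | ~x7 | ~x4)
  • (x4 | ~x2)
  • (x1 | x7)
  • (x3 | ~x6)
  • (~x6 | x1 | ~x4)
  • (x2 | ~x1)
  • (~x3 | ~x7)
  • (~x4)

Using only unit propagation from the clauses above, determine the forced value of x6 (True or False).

False

(~x4) stands alone — x4 = False.
(x4 | ~x2): since x4 = False, the clause reduces to (~x2). x2 = False.
In (x2 | ~x1), x2 is now false; ~x1 must hold, so x1 = False.
(x1 | x7) with x1 = False leaves only x7, so x7 = True.
In (~x3 | ~x7), ~x7 is now false; ~x3 must hold, so x3 = False.
From (~x6 | x3) and x3 = False: x6 = False.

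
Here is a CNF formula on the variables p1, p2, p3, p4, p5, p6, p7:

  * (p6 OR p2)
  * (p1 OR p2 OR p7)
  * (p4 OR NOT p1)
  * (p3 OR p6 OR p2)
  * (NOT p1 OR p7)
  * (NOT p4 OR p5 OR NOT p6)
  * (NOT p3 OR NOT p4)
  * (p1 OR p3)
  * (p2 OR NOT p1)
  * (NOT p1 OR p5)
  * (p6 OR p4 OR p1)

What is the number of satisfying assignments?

Split on p1, then p2.
  p1=T, p2=T: remaining (p3,p4,p5,p6,p7) ∈ {(F,T,T,F,T); (F,T,T,T,T)} — 2.
  p1=T, p2=F: a clause becomes empty — 0.
  p1=F, p2=T: remaining (p3,p4,p5,p6,p7) ∈ {(T,F,F,T,F); (T,F,F,T,T); (T,F,T,T,F); (T,F,T,T,T)} — 4.
  p1=F, p2=F: remaining (p3,p4,p5,p6,p7) ∈ {(T,F,F,T,T); (T,F,T,T,T)} — 2.
Total: 2 + 0 + 4 + 2 = 8.

8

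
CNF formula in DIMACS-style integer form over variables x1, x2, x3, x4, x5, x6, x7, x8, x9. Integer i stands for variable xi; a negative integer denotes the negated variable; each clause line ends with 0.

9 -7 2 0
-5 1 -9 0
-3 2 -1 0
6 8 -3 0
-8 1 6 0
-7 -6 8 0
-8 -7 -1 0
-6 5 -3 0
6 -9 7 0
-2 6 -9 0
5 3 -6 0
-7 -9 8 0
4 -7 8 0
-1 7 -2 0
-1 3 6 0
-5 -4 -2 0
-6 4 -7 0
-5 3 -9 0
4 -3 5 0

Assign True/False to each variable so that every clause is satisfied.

Try x1 = False.
The remaining clauses are satisfied by x2 = False, x3 = True, x4 = False, x5 = True, x6 = True, x7 = False, x8 = True, x9 = False.

x1=0, x2=0, x3=1, x4=0, x5=1, x6=1, x7=0, x8=1, x9=0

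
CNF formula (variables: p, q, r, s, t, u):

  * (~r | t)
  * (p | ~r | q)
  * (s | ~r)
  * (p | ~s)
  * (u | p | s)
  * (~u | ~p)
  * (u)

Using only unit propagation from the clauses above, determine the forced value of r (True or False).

False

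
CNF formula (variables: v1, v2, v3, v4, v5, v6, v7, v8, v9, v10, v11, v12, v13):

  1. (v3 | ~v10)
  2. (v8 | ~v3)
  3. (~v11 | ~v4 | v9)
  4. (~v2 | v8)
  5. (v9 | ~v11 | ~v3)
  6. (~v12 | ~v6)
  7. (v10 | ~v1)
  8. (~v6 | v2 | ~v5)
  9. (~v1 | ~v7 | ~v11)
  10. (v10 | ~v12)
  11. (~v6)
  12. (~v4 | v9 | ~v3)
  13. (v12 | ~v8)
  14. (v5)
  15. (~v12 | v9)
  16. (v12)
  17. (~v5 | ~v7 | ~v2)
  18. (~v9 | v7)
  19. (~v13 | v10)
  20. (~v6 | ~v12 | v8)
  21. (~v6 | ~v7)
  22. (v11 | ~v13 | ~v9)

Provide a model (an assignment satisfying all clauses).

(~v6) is a unit clause, so v6 = False.
Unit propagation: (v5) forces v5 = True.
The clause (v12) is unit: v12 must be True.
(v10) is a unit clause, so v10 = True.
Unit propagation: (v3) forces v3 = True.
Unit propagation: (v8) forces v8 = True.
(v9) is a unit clause, so v9 = True.
Unit propagation: (v7) forces v7 = True.
Unit propagation: (~v2) forces v2 = False.
Pure literal: v13 appears only negated; assign v13 = False.
Branch on v1: take v1 = True.
  then v11 is forced to False.
v4 is now unconstrained; take v4 = False.
Every clause has at least one true literal under this assignment.

v1=T  v2=F  v3=T  v4=F  v5=T  v6=F  v7=T  v8=T  v9=T  v10=T  v11=F  v12=T  v13=F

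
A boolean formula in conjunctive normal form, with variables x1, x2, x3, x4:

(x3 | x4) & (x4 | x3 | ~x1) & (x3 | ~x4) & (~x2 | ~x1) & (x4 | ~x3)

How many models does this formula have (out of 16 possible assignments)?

3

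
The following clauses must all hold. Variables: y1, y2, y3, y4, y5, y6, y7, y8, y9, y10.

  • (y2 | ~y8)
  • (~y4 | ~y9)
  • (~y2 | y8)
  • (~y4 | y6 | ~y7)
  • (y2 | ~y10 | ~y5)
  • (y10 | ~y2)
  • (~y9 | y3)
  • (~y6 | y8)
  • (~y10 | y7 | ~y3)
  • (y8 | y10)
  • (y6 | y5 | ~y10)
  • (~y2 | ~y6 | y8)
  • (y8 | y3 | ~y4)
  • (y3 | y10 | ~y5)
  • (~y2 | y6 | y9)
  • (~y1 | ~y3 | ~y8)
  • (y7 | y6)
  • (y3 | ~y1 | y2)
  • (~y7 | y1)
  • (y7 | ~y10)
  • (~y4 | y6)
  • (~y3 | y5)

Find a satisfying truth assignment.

y1=True, y2=True, y3=False, y4=False, y5=True, y6=True, y7=True, y8=True, y9=False, y10=True

Check each clause:
  1. (y2 | ~y8) — y2 is true.
  2. (~y9 | ~y4) — ~y4 is true.
  3. (y8 | ~y2) — y8 is true.
  4. (~y4 | ~y7 | y6) — ~y4 is true.
  5. (~y10 | ~y5 | y2) — y2 is true.
  6. (~y2 | y10) — y10 is true.
  7. (y3 | ~y9) — ~y9 is true.
  8. (~y6 | y8) — y8 is true.
  9. (y7 | ~y3 | ~y10) — ~y3 is true.
  10. (y10 | y8) — y8 is true.
  11. (y6 | ~y10 | y5) — y5 is true.
  12. (y8 | ~y2 | ~y6) — y8 is true.
  13. (~y4 | y3 | y8) — y8 is true.
  14. (~y5 | y10 | y3) — y10 is true.
  15. (~y2 | y6 | y9) — y6 is true.
  16. (~y3 | ~y8 | ~y1) — ~y3 is true.
  17. (y6 | y7) — y6 is true.
  18. (y2 | y3 | ~y1) — y2 is true.
  19. (y1 | ~y7) — y1 is true.
  20. (~y10 | y7) — y7 is true.
  21. (~y4 | y6) — ~y4 is true.
  22. (y5 | ~y3) — y5 is true.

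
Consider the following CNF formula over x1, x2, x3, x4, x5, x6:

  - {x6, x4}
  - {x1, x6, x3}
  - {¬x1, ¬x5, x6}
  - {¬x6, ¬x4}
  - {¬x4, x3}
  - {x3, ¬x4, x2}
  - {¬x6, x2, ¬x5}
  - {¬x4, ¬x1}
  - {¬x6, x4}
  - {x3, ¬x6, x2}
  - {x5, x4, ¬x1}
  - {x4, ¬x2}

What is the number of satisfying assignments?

4

The models are:
  x1=F x2=F x3=T x4=T x5=F x6=F
  x1=F x2=F x3=T x4=T x5=T x6=F
  x1=F x2=T x3=T x4=T x5=F x6=F
  x1=F x2=T x3=T x4=T x5=T x6=F
Count: 4.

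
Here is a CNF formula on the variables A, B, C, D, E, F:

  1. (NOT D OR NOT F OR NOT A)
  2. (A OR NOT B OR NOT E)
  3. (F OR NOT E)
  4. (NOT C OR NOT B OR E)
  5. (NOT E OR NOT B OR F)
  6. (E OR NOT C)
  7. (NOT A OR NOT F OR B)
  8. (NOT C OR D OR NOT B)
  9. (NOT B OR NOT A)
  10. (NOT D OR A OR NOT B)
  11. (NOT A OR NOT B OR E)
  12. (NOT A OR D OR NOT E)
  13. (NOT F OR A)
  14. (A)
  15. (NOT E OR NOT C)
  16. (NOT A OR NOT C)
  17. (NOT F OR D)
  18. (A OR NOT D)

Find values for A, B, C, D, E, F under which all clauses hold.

A = True  B = False  C = False  D = False  E = False  F = False

(A) is a unit clause, so A = True.
The clause (NOT B) is unit: B must be False.
The clause (NOT F) is unit: F must be False.
(NOT E) is a unit clause, so E = False.
The clause (NOT C) is unit: C must be False.
D is now unconstrained; take D = False.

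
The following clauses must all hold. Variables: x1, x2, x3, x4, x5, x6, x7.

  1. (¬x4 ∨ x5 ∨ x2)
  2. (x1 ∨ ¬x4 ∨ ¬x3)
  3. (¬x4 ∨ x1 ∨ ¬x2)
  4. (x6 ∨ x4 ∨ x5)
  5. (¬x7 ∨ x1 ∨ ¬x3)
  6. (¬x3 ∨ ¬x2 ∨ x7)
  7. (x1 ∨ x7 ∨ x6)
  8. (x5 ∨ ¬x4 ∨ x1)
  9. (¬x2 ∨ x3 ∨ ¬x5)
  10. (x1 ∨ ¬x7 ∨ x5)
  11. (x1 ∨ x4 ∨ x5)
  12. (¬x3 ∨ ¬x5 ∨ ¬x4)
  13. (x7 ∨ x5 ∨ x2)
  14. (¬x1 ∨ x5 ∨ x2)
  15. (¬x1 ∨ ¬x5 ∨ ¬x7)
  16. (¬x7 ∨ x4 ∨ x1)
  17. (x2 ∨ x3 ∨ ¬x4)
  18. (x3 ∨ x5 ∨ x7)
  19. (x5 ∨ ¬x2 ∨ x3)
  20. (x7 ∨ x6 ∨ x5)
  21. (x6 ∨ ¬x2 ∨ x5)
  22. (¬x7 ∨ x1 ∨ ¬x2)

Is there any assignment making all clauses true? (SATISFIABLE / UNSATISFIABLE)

SATISFIABLE

Branch on x1: take x1 = True.
The remaining clauses are satisfied by x2 = False, x3 = False, x4 = False, x5 = True, x6 = False, x7 = False.
So x1=T, x2=F, x3=F, x4=F, x5=T, x6=F, x7=F is a satisfying assignment.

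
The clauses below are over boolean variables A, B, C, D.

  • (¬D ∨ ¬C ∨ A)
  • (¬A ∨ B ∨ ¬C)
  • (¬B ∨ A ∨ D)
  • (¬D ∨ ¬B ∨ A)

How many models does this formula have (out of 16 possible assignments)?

9

Case analysis on A and B:
  A=1, B=1: remaining (C,D) ∈ {(0,0); (0,1); (1,0); (1,1)} — 4.
  A=1, B=0: remaining (C,D) ∈ {(0,0); (0,1)} — 2.
  A=0, B=1: a clause becomes empty — 0.
  A=0, B=0: remaining (C,D) ∈ {(0,0); (0,1); (1,0)} — 3.
Total: 4 + 2 + 0 + 3 = 9.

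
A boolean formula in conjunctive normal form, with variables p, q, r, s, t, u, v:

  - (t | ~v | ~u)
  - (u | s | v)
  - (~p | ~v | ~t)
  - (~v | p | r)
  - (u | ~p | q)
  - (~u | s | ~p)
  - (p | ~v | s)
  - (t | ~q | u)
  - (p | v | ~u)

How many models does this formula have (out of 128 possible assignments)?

Split on p, then u.
  p=1, u=1: forces s=1; v=0; q, r, t free → 2^3 = 8.
  p=1, u=0: remaining (q,r,s,t,v) ∈ {(1,0,1,1,0); (1,1,1,1,0)} — 2.
  p=0, u=1: remaining (q,r,s,t,v) ∈ {(0,1,1,1,1); (1,1,1,1,1)} — 2.
  p=0, u=0: 9 of the 32 assignments to (q,r,s,t,v) work.
Total: 8 + 2 + 2 + 9 = 21.

21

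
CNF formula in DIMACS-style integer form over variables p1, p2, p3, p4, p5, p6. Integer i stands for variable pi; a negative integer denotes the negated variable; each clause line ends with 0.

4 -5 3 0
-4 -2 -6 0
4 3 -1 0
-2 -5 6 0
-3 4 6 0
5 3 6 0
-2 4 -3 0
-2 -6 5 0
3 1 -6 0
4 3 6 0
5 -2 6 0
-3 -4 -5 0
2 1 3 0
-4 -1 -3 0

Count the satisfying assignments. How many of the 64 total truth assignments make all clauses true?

9

Case analysis on p3 and p4:
  p3=1, p4=1: remaining (p1,p2,p5,p6) ∈ {(0,0,0,0); (0,0,0,1)} — 2.
  p3=1, p4=0: remaining (p1,p2,p5,p6) ∈ {(0,0,0,1); (0,0,1,1); (1,0,0,1); (1,0,1,1)} — 4.
  p3=0, p4=1: remaining (p1,p2,p5,p6) ∈ {(1,0,0,1); (1,0,1,0); (1,0,1,1)} — 3.
  p3=0, p4=0: a clause becomes empty — 0.
Total: 2 + 4 + 3 + 0 = 9.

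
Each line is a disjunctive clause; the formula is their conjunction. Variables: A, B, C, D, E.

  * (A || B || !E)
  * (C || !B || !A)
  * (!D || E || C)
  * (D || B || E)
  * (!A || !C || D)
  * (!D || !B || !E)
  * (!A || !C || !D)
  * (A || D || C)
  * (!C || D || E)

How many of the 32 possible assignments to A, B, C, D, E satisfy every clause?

The models are:
  A=F B=F C=T D=T E=F
  A=F B=T C=T D=F E=T
  A=F B=T C=T D=T E=F
  A=T B=F C=F D=F E=T
  A=T B=F C=F D=T E=T
That's 5 in total.

5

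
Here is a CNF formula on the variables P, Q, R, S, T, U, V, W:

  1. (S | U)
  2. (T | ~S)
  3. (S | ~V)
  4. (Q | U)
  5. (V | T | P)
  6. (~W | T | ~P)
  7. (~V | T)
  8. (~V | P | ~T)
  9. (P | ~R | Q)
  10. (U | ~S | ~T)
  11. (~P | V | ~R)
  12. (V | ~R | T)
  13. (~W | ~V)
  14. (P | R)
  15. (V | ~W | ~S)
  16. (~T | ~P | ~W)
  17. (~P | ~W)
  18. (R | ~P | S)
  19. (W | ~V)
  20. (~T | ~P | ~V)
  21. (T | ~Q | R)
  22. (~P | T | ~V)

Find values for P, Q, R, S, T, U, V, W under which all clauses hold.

P=False, Q=True, R=True, S=False, T=True, U=True, V=False, W=False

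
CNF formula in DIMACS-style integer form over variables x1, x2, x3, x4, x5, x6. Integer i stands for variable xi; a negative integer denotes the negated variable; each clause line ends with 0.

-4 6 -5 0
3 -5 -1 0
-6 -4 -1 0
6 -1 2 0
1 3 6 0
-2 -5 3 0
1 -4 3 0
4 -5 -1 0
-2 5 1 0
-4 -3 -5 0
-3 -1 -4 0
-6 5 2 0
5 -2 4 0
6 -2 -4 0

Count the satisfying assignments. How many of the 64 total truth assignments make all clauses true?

7

The models are:
  x1=F x2=F x3=F x4=F x5=T x6=T
  x1=F x2=F x3=T x4=F x5=F x6=F
  x1=F x2=F x3=T x4=F x5=T x6=F
  x1=F x2=F x3=T x4=F x5=T x6=T
  x1=F x2=F x3=T x4=T x5=F x6=F
  x1=F x2=T x3=T x4=F x5=T x6=F
  x1=F x2=T x3=T x4=F x5=T x6=T
Count: 7.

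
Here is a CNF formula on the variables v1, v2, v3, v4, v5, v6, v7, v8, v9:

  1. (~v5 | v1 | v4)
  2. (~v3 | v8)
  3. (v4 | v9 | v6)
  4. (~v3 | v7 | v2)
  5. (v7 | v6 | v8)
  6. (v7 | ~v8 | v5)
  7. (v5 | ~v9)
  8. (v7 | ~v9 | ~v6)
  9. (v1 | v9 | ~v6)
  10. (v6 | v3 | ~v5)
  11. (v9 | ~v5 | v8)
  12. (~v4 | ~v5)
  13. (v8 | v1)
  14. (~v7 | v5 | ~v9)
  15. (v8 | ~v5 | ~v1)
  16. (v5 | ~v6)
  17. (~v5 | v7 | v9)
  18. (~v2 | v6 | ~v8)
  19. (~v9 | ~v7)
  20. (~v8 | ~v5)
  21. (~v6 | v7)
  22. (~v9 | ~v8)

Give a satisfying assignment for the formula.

Set v1 = False and propagate.
  then v8 is forced to True.
  then v5 is forced to False.
  then v7 is forced to True.
  then v9 is forced to False.
  then v6 is forced to False.
  then v4 is forced to True.
  then v2 is forced to False.
v3 is now unconstrained; take v3 = False.
Check each clause:
  1. (~v5 | v4 | v1) — ~v5 is true.
  2. (~v3 | v8) — v8 is true.
  3. (v6 | v9 | v4) — v4 is true.
  4. (v7 | ~v3 | v2) — ~v3 is true.
  5. (v7 | v8 | v6) — v8 is true.
  6. (v7 | v5 | ~v8) — v7 is true.
  7. (v5 | ~v9) — ~v9 is true.
  8. (~v6 | v7 | ~v9) — ~v6 is true.
  9. (v9 | ~v6 | v1) — ~v6 is true.
  10. (v6 | v3 | ~v5) — ~v5 is true.
  11. (v9 | v8 | ~v5) — v8 is true.
  12. (~v4 | ~v5) — ~v5 is true.
  13. (v8 | v1) — v8 is true.
  14. (~v9 | v5 | ~v7) — ~v9 is true.
  15. (~v5 | ~v1 | v8) — v8 is true.
  16. (v5 | ~v6) — ~v6 is true.
  17. (v7 | ~v5 | v9) — ~v5 is true.
  18. (~v8 | v6 | ~v2) — ~v2 is true.
  19. (~v9 | ~v7) — ~v9 is true.
  20. (~v8 | ~v5) — ~v5 is true.
  21. (~v6 | v7) — ~v6 is true.
  22. (~v9 | ~v8) — ~v9 is true.

v1 = F  v2 = F  v3 = F  v4 = T  v5 = F  v6 = F  v7 = T  v8 = T  v9 = F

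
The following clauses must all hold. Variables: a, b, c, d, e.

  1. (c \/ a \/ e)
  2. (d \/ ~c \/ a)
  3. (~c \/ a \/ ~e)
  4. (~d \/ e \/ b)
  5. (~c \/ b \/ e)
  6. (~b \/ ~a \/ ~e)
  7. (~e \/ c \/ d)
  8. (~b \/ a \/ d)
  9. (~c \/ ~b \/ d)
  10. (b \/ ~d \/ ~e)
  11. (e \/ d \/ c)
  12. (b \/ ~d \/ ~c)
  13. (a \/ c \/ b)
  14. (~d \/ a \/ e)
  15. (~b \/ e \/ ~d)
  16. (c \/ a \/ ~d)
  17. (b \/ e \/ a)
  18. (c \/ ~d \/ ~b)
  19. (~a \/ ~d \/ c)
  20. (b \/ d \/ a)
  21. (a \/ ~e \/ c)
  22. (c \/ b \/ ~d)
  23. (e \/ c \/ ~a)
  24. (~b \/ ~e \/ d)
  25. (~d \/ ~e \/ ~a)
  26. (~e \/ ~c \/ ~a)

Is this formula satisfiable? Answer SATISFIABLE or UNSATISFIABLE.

UNSATISFIABLE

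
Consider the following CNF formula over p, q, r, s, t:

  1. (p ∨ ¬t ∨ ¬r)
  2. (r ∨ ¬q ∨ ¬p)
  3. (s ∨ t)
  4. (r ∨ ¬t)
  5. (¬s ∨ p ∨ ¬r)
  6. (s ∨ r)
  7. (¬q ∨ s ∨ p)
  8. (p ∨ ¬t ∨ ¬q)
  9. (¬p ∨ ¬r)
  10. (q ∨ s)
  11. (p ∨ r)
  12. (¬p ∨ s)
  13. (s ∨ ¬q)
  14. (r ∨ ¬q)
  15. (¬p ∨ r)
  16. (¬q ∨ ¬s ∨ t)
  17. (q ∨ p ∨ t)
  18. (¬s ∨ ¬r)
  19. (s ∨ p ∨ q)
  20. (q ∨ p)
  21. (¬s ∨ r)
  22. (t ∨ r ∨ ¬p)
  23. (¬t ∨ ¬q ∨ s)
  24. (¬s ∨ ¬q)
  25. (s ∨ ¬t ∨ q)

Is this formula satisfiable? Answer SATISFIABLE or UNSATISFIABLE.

UNSATISFIABLE

s = True:
  propagation gives r=False; an empty clause results — contradiction.
s = False:
  propagation gives t=True, r=True, p=True; an empty clause results — contradiction.
Every branch closes, so no satisfying assignment exists.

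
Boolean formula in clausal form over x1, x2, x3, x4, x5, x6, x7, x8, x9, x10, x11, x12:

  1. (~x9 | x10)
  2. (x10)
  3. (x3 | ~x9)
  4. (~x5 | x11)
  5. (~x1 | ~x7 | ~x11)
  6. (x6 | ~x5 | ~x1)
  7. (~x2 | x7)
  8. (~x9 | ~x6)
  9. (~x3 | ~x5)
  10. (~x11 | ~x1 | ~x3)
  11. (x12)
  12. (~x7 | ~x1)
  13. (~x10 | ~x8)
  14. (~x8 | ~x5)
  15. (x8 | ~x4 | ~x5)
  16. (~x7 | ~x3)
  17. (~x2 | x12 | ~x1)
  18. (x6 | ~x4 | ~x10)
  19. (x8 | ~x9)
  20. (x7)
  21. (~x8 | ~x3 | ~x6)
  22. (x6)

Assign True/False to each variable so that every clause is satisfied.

x1=False, x2=False, x3=False, x4=False, x5=True, x6=True, x7=True, x8=False, x9=False, x10=True, x11=True, x12=True

The clause (x10) is unit: x10 must be True.
(x12) is a unit clause, so x12 = True.
(~x8) is a unit clause, so x8 = False.
Unit propagation: (~x9) forces x9 = False.
(x7) is a unit clause, so x7 = True.
The clause (~x1) is unit: x1 must be False.
(~x3) is a unit clause, so x3 = False.
Unit propagation: (x6) forces x6 = True.
x4 occurs only negated in the remaining clauses — set x4 = False.
x11 occurs only positively in the remaining clauses — set x11 = True.
x2, x5 are now unconstrained; take x2 = False, x5 = True.
Every clause has at least one true literal under this assignment.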